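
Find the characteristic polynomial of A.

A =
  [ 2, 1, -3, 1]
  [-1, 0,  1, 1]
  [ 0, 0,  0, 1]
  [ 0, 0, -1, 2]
x^4 - 4*x^3 + 6*x^2 - 4*x + 1

Expanding det(x·I − A) (e.g. by cofactor expansion or by noting that A is similar to its Jordan form J, which has the same characteristic polynomial as A) gives
  χ_A(x) = x^4 - 4*x^3 + 6*x^2 - 4*x + 1
which factors as (x - 1)^4. The eigenvalues (with algebraic multiplicities) are λ = 1 with multiplicity 4.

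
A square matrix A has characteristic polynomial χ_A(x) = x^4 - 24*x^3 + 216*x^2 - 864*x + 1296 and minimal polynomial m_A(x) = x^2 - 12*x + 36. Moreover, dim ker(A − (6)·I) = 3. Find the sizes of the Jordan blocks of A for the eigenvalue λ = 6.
Block sizes for λ = 6: [2, 1, 1]

Step 1 — from the characteristic polynomial, algebraic multiplicity of λ = 6 is 4. From dim ker(A − (6)·I) = 3, there are exactly 3 Jordan blocks for λ = 6.
Step 2 — from the minimal polynomial, the factor (x − 6)^2 tells us the largest block for λ = 6 has size 2.
Step 3 — with total size 4, 3 blocks, and largest block 2, the block sizes (in nonincreasing order) are [2, 1, 1].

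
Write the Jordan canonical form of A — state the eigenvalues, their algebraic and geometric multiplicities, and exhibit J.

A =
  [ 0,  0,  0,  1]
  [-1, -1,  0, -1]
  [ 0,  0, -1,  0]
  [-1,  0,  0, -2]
J_2(-1) ⊕ J_1(-1) ⊕ J_1(-1)

The characteristic polynomial is
  det(x·I − A) = x^4 + 4*x^3 + 6*x^2 + 4*x + 1 = (x + 1)^4

Eigenvalues and multiplicities (the geometric multiplicity of λ is n − rank(A − λI), which equals the number of Jordan blocks for λ):
  λ = -1: algebraic multiplicity = 4, geometric multiplicity = 3

Determining the block sizes for each eigenvalue:
  λ = -1: 3 blocks summing to 4 forces exactly one block of size 2 and the rest size 1 → block sizes [2, 1, 1]

Assembling the blocks gives a Jordan form
J =
  [-1,  1,  0,  0]
  [ 0, -1,  0,  0]
  [ 0,  0, -1,  0]
  [ 0,  0,  0, -1]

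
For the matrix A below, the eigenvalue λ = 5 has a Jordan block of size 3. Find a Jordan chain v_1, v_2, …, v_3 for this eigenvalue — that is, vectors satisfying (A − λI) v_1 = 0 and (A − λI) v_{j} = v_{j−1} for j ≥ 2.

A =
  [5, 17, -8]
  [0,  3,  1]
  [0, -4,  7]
A Jordan chain for λ = 5 of length 3:
v_1 = (-2, 0, 0)ᵀ
v_2 = (17, -2, -4)ᵀ
v_3 = (0, 1, 0)ᵀ

Let N = A − (5)·I. We want v_3 with N^3 v_3 = 0 but N^2 v_3 ≠ 0; then v_{j-1} := N · v_j for j = 3, …, 2.

Pick v_3 = (0, 1, 0)ᵀ.
Then v_2 = N · v_3 = (17, -2, -4)ᵀ.
Then v_1 = N · v_2 = (-2, 0, 0)ᵀ.

Sanity check: (A − (5)·I) v_1 = (0, 0, 0)ᵀ = 0. ✓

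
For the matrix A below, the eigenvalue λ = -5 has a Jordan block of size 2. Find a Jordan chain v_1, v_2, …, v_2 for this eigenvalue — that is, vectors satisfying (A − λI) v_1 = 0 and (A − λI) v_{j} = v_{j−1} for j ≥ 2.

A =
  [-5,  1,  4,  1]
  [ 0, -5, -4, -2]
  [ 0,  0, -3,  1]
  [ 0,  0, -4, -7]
A Jordan chain for λ = -5 of length 2:
v_1 = (1, 0, 0, 0)ᵀ
v_2 = (0, 1, 0, 0)ᵀ

Let N = A − (-5)·I. We want v_2 with N^2 v_2 = 0 but N^1 v_2 ≠ 0; then v_{j-1} := N · v_j for j = 2, …, 2.

Pick v_2 = (0, 1, 0, 0)ᵀ.
Then v_1 = N · v_2 = (1, 0, 0, 0)ᵀ.

Sanity check: (A − (-5)·I) v_1 = (0, 0, 0, 0)ᵀ = 0. ✓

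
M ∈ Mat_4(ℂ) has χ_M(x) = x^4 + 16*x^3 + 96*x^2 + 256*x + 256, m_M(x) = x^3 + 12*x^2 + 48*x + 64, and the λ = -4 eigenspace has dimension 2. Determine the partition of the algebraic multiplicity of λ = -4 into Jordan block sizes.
Block sizes for λ = -4: [3, 1]

Step 1 — from the characteristic polynomial, algebraic multiplicity of λ = -4 is 4. From dim ker(M − (-4)·I) = 2, there are exactly 2 Jordan blocks for λ = -4.
Step 2 — from the minimal polynomial, the factor (x + 4)^3 tells us the largest block for λ = -4 has size 3.
Step 3 — with total size 4, 2 blocks, and largest block 3, the block sizes (in nonincreasing order) are [3, 1].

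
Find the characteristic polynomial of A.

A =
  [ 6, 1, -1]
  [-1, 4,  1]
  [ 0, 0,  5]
x^3 - 15*x^2 + 75*x - 125

Expanding det(x·I − A) (e.g. by cofactor expansion or by noting that A is similar to its Jordan form J, which has the same characteristic polynomial as A) gives
  χ_A(x) = x^3 - 15*x^2 + 75*x - 125
which factors as (x - 5)^3. The eigenvalues (with algebraic multiplicities) are λ = 5 with multiplicity 3.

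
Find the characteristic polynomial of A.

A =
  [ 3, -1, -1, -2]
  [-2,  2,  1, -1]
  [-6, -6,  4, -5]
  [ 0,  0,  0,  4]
x^4 - 13*x^3 + 60*x^2 - 112*x + 64

Expanding det(x·I − A) (e.g. by cofactor expansion or by noting that A is similar to its Jordan form J, which has the same characteristic polynomial as A) gives
  χ_A(x) = x^4 - 13*x^3 + 60*x^2 - 112*x + 64
which factors as (x - 4)^3*(x - 1). The eigenvalues (with algebraic multiplicities) are λ = 1 with multiplicity 1, λ = 4 with multiplicity 3.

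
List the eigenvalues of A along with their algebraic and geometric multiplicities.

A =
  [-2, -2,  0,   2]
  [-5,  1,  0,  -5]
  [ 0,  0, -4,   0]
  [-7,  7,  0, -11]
λ = -4: alg = 4, geom = 3

Step 1 — factor the characteristic polynomial to read off the algebraic multiplicities:
  χ_A(x) = (x + 4)^4

Step 2 — compute geometric multiplicities via the rank-nullity identity g(λ) = n − rank(A − λI):
  rank(A − (-4)·I) = 1, so dim ker(A − (-4)·I) = n − 1 = 3

Summary:
  λ = -4: algebraic multiplicity = 4, geometric multiplicity = 3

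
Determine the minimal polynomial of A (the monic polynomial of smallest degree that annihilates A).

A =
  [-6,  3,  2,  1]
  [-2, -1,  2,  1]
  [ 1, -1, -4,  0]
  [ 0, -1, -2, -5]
x^2 + 8*x + 16

The characteristic polynomial is χ_A(x) = (x + 4)^4, so the eigenvalues are known. The minimal polynomial is
  m_A(x) = Π_λ (x − λ)^{k_λ}
where k_λ is the size of the *largest* Jordan block for λ (equivalently, the smallest k with (A − λI)^k v = 0 for every generalised eigenvector v of λ).

  λ = -4: largest Jordan block has size 2, contributing (x + 4)^2

So m_A(x) = (x + 4)^2 = x^2 + 8*x + 16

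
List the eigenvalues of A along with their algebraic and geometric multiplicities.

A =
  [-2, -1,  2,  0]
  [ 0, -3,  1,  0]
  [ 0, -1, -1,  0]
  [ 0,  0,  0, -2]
λ = -2: alg = 4, geom = 2

Step 1 — factor the characteristic polynomial to read off the algebraic multiplicities:
  χ_A(x) = (x + 2)^4

Step 2 — compute geometric multiplicities via the rank-nullity identity g(λ) = n − rank(A − λI):
  rank(A − (-2)·I) = 2, so dim ker(A − (-2)·I) = n − 2 = 2

Summary:
  λ = -2: algebraic multiplicity = 4, geometric multiplicity = 2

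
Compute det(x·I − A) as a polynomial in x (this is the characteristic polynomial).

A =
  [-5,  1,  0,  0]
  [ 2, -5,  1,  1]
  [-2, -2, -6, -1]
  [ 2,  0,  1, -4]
x^4 + 20*x^3 + 150*x^2 + 500*x + 625

Expanding det(x·I − A) (e.g. by cofactor expansion or by noting that A is similar to its Jordan form J, which has the same characteristic polynomial as A) gives
  χ_A(x) = x^4 + 20*x^3 + 150*x^2 + 500*x + 625
which factors as (x + 5)^4. The eigenvalues (with algebraic multiplicities) are λ = -5 with multiplicity 4.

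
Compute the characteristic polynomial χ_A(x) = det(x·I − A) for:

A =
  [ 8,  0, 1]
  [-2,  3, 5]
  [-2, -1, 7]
x^3 - 18*x^2 + 108*x - 216

Expanding det(x·I − A) (e.g. by cofactor expansion or by noting that A is similar to its Jordan form J, which has the same characteristic polynomial as A) gives
  χ_A(x) = x^3 - 18*x^2 + 108*x - 216
which factors as (x - 6)^3. The eigenvalues (with algebraic multiplicities) are λ = 6 with multiplicity 3.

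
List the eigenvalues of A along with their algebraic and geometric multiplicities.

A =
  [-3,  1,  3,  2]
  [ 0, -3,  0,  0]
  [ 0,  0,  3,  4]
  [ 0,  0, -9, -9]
λ = -3: alg = 4, geom = 2

Step 1 — factor the characteristic polynomial to read off the algebraic multiplicities:
  χ_A(x) = (x + 3)^4

Step 2 — compute geometric multiplicities via the rank-nullity identity g(λ) = n − rank(A − λI):
  rank(A − (-3)·I) = 2, so dim ker(A − (-3)·I) = n − 2 = 2

Summary:
  λ = -3: algebraic multiplicity = 4, geometric multiplicity = 2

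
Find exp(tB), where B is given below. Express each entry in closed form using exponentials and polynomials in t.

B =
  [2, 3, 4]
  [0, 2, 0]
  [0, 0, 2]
e^{tB} =
  [exp(2*t), 3*t*exp(2*t), 4*t*exp(2*t)]
  [0, exp(2*t), 0]
  [0, 0, exp(2*t)]

Strategy: write B = P · J · P⁻¹ where J is a Jordan canonical form, so e^{tB} = P · e^{tJ} · P⁻¹, and e^{tJ} can be computed block-by-block.

B has Jordan form
J =
  [2, 1, 0]
  [0, 2, 0]
  [0, 0, 2]
(up to reordering of blocks).

Per-block formulas:
  For a 1×1 block at λ = 2: exp(t · [2]) = [e^(2t)].
  For a 2×2 Jordan block J_2(2): exp(t · J_2(2)) = e^(2t)·(I + t·N), where N is the 2×2 nilpotent shift.

After assembling e^{tJ} and conjugating by P, we get:

e^{tB} =
  [exp(2*t), 3*t*exp(2*t), 4*t*exp(2*t)]
  [0, exp(2*t), 0]
  [0, 0, exp(2*t)]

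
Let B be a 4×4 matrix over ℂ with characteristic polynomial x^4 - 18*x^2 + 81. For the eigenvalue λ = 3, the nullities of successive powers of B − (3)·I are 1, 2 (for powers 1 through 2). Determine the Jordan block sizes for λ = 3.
Block sizes for λ = 3: [2]

From the dimensions of kernels of powers, the number of Jordan blocks of size at least j is d_j − d_{j−1} where d_j = dim ker(N^j) (with d_0 = 0). Computing the differences gives [1, 1].
The number of blocks of size exactly k is (#blocks of size ≥ k) − (#blocks of size ≥ k + 1), so the partition is: 1 block(s) of size 2.
In nonincreasing order the block sizes are [2].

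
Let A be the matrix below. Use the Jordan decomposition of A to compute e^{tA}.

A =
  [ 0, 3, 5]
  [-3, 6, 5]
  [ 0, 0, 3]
e^{tA} =
  [-3*t*exp(3*t) + exp(3*t), 3*t*exp(3*t), 5*t*exp(3*t)]
  [-3*t*exp(3*t), 3*t*exp(3*t) + exp(3*t), 5*t*exp(3*t)]
  [0, 0, exp(3*t)]

Strategy: write A = P · J · P⁻¹ where J is a Jordan canonical form, so e^{tA} = P · e^{tJ} · P⁻¹, and e^{tJ} can be computed block-by-block.

A has Jordan form
J =
  [3, 1, 0]
  [0, 3, 0]
  [0, 0, 3]
(up to reordering of blocks).

Per-block formulas:
  For a 1×1 block at λ = 3: exp(t · [3]) = [e^(3t)].
  For a 2×2 Jordan block J_2(3): exp(t · J_2(3)) = e^(3t)·(I + t·N), where N is the 2×2 nilpotent shift.

After assembling e^{tJ} and conjugating by P, we get:

e^{tA} =
  [-3*t*exp(3*t) + exp(3*t), 3*t*exp(3*t), 5*t*exp(3*t)]
  [-3*t*exp(3*t), 3*t*exp(3*t) + exp(3*t), 5*t*exp(3*t)]
  [0, 0, exp(3*t)]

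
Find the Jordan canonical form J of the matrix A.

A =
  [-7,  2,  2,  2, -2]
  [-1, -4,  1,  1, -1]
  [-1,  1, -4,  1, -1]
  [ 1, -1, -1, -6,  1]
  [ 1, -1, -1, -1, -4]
J_2(-5) ⊕ J_1(-5) ⊕ J_1(-5) ⊕ J_1(-5)

The characteristic polynomial is
  det(x·I − A) = x^5 + 25*x^4 + 250*x^3 + 1250*x^2 + 3125*x + 3125 = (x + 5)^5

Eigenvalues and multiplicities (the geometric multiplicity of λ is n − rank(A − λI), which equals the number of Jordan blocks for λ):
  λ = -5: algebraic multiplicity = 5, geometric multiplicity = 4

Determining the block sizes for each eigenvalue:
  λ = -5: 4 blocks summing to 5 forces exactly one block of size 2 and the rest size 1 → block sizes [2, 1, 1, 1]

Assembling the blocks gives a Jordan form
J =
  [-5,  1,  0,  0,  0]
  [ 0, -5,  0,  0,  0]
  [ 0,  0, -5,  0,  0]
  [ 0,  0,  0, -5,  0]
  [ 0,  0,  0,  0, -5]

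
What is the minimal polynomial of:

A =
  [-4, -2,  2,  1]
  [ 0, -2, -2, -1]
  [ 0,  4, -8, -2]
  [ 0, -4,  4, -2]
x^2 + 8*x + 16

The characteristic polynomial is χ_A(x) = (x + 4)^4, so the eigenvalues are known. The minimal polynomial is
  m_A(x) = Π_λ (x − λ)^{k_λ}
where k_λ is the size of the *largest* Jordan block for λ (equivalently, the smallest k with (A − λI)^k v = 0 for every generalised eigenvector v of λ).

  λ = -4: largest Jordan block has size 2, contributing (x + 4)^2

So m_A(x) = (x + 4)^2 = x^2 + 8*x + 16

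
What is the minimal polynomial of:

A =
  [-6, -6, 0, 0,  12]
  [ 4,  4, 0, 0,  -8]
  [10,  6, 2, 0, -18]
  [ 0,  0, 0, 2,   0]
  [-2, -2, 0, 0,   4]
x^2 - 2*x

The characteristic polynomial is χ_A(x) = x^2*(x - 2)^3, so the eigenvalues are known. The minimal polynomial is
  m_A(x) = Π_λ (x − λ)^{k_λ}
where k_λ is the size of the *largest* Jordan block for λ (equivalently, the smallest k with (A − λI)^k v = 0 for every generalised eigenvector v of λ).

  λ = 0: largest Jordan block has size 1, contributing (x − 0)
  λ = 2: largest Jordan block has size 1, contributing (x − 2)

So m_A(x) = x*(x - 2) = x^2 - 2*x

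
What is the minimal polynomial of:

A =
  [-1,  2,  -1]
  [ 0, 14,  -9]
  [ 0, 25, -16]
x^3 + 3*x^2 + 3*x + 1

The characteristic polynomial is χ_A(x) = (x + 1)^3, so the eigenvalues are known. The minimal polynomial is
  m_A(x) = Π_λ (x − λ)^{k_λ}
where k_λ is the size of the *largest* Jordan block for λ (equivalently, the smallest k with (A − λI)^k v = 0 for every generalised eigenvector v of λ).

  λ = -1: largest Jordan block has size 3, contributing (x + 1)^3

So m_A(x) = (x + 1)^3 = x^3 + 3*x^2 + 3*x + 1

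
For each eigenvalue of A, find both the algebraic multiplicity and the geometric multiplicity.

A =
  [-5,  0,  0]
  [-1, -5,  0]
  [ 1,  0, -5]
λ = -5: alg = 3, geom = 2

Step 1 — factor the characteristic polynomial to read off the algebraic multiplicities:
  χ_A(x) = (x + 5)^3

Step 2 — compute geometric multiplicities via the rank-nullity identity g(λ) = n − rank(A − λI):
  rank(A − (-5)·I) = 1, so dim ker(A − (-5)·I) = n − 1 = 2

Summary:
  λ = -5: algebraic multiplicity = 3, geometric multiplicity = 2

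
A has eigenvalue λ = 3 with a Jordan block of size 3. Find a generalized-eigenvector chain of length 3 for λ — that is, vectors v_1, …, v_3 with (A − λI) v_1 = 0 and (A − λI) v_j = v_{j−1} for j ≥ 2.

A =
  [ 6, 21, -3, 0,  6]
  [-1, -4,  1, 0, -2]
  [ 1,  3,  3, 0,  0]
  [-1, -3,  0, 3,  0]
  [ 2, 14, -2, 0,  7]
A Jordan chain for λ = 3 of length 3:
v_1 = (-3, 1, 0, 0, -2)ᵀ
v_2 = (3, -1, 1, -1, 2)ᵀ
v_3 = (1, 0, 0, 0, 0)ᵀ

Let N = A − (3)·I. We want v_3 with N^3 v_3 = 0 but N^2 v_3 ≠ 0; then v_{j-1} := N · v_j for j = 3, …, 2.

Pick v_3 = (1, 0, 0, 0, 0)ᵀ.
Then v_2 = N · v_3 = (3, -1, 1, -1, 2)ᵀ.
Then v_1 = N · v_2 = (-3, 1, 0, 0, -2)ᵀ.

Sanity check: (A − (3)·I) v_1 = (0, 0, 0, 0, 0)ᵀ = 0. ✓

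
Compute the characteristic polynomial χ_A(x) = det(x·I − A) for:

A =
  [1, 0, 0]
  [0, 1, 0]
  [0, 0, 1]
x^3 - 3*x^2 + 3*x - 1

Expanding det(x·I − A) (e.g. by cofactor expansion or by noting that A is similar to its Jordan form J, which has the same characteristic polynomial as A) gives
  χ_A(x) = x^3 - 3*x^2 + 3*x - 1
which factors as (x - 1)^3. The eigenvalues (with algebraic multiplicities) are λ = 1 with multiplicity 3.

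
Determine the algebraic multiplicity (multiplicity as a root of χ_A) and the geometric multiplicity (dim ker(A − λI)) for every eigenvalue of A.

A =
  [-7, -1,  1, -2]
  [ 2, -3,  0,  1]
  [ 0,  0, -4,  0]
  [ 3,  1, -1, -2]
λ = -4: alg = 4, geom = 2

Step 1 — factor the characteristic polynomial to read off the algebraic multiplicities:
  χ_A(x) = (x + 4)^4

Step 2 — compute geometric multiplicities via the rank-nullity identity g(λ) = n − rank(A − λI):
  rank(A − (-4)·I) = 2, so dim ker(A − (-4)·I) = n − 2 = 2

Summary:
  λ = -4: algebraic multiplicity = 4, geometric multiplicity = 2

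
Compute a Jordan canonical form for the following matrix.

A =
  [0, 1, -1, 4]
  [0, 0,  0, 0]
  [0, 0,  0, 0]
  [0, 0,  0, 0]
J_2(0) ⊕ J_1(0) ⊕ J_1(0)

The characteristic polynomial is
  det(x·I − A) = x^4

Eigenvalues and multiplicities (the geometric multiplicity of λ is n − rank(A − λI), which equals the number of Jordan blocks for λ):
  λ = 0: algebraic multiplicity = 4, geometric multiplicity = 3

Determining the block sizes for each eigenvalue:
  λ = 0: 3 blocks summing to 4 forces exactly one block of size 2 and the rest size 1 → block sizes [2, 1, 1]

Assembling the blocks gives a Jordan form
J =
  [0, 1, 0, 0]
  [0, 0, 0, 0]
  [0, 0, 0, 0]
  [0, 0, 0, 0]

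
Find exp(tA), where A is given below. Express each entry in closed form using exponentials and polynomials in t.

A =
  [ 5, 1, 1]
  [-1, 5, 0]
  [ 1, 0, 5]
e^{tA} =
  [exp(5*t), t*exp(5*t), t*exp(5*t)]
  [-t*exp(5*t), -t^2*exp(5*t)/2 + exp(5*t), -t^2*exp(5*t)/2]
  [t*exp(5*t), t^2*exp(5*t)/2, t^2*exp(5*t)/2 + exp(5*t)]

Strategy: write A = P · J · P⁻¹ where J is a Jordan canonical form, so e^{tA} = P · e^{tJ} · P⁻¹, and e^{tJ} can be computed block-by-block.

A has Jordan form
J =
  [5, 1, 0]
  [0, 5, 1]
  [0, 0, 5]
(up to reordering of blocks).

Per-block formulas:
  For a 3×3 Jordan block J_3(5): exp(t · J_3(5)) = e^(5t)·(I + t·N + (t^2/2)·N^2), where N is the 3×3 nilpotent shift.

After assembling e^{tJ} and conjugating by P, we get:

e^{tA} =
  [exp(5*t), t*exp(5*t), t*exp(5*t)]
  [-t*exp(5*t), -t^2*exp(5*t)/2 + exp(5*t), -t^2*exp(5*t)/2]
  [t*exp(5*t), t^2*exp(5*t)/2, t^2*exp(5*t)/2 + exp(5*t)]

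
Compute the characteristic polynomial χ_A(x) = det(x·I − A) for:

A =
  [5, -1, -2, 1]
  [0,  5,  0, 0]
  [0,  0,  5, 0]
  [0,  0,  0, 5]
x^4 - 20*x^3 + 150*x^2 - 500*x + 625

Expanding det(x·I − A) (e.g. by cofactor expansion or by noting that A is similar to its Jordan form J, which has the same characteristic polynomial as A) gives
  χ_A(x) = x^4 - 20*x^3 + 150*x^2 - 500*x + 625
which factors as (x - 5)^4. The eigenvalues (with algebraic multiplicities) are λ = 5 with multiplicity 4.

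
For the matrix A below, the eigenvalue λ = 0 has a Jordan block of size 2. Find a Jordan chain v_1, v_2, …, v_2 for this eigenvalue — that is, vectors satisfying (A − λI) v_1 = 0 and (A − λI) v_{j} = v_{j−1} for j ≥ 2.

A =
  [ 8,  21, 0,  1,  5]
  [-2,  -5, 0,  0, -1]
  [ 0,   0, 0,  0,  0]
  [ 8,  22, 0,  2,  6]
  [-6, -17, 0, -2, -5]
A Jordan chain for λ = 0 of length 2:
v_1 = (8, -2, 0, 8, -6)ᵀ
v_2 = (1, 0, 0, 0, 0)ᵀ

Let N = A − (0)·I. We want v_2 with N^2 v_2 = 0 but N^1 v_2 ≠ 0; then v_{j-1} := N · v_j for j = 2, …, 2.

Pick v_2 = (1, 0, 0, 0, 0)ᵀ.
Then v_1 = N · v_2 = (8, -2, 0, 8, -6)ᵀ.

Sanity check: (A − (0)·I) v_1 = (0, 0, 0, 0, 0)ᵀ = 0. ✓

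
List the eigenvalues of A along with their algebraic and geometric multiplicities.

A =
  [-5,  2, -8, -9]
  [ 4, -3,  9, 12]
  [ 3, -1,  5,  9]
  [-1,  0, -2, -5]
λ = -2: alg = 4, geom = 2

Step 1 — factor the characteristic polynomial to read off the algebraic multiplicities:
  χ_A(x) = (x + 2)^4

Step 2 — compute geometric multiplicities via the rank-nullity identity g(λ) = n − rank(A − λI):
  rank(A − (-2)·I) = 2, so dim ker(A − (-2)·I) = n − 2 = 2

Summary:
  λ = -2: algebraic multiplicity = 4, geometric multiplicity = 2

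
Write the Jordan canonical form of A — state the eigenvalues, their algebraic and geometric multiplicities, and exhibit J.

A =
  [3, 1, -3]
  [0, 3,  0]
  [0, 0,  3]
J_2(3) ⊕ J_1(3)

The characteristic polynomial is
  det(x·I − A) = x^3 - 9*x^2 + 27*x - 27 = (x - 3)^3

Eigenvalues and multiplicities (the geometric multiplicity of λ is n − rank(A − λI), which equals the number of Jordan blocks for λ):
  λ = 3: algebraic multiplicity = 3, geometric multiplicity = 2

Determining the block sizes for each eigenvalue:
  λ = 3: 2 blocks summing to 3 forces exactly one block of size 2 and the rest size 1 → block sizes [2, 1]

Assembling the blocks gives a Jordan form
J =
  [3, 1, 0]
  [0, 3, 0]
  [0, 0, 3]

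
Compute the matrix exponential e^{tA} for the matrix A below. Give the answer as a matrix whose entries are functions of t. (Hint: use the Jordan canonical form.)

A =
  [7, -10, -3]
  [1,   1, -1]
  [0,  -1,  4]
e^{tA} =
  [-t^2*exp(4*t)/2 + 3*t*exp(4*t) + exp(4*t), 3*t^2*exp(4*t)/2 - 10*t*exp(4*t), t^2*exp(4*t)/2 - 3*t*exp(4*t)]
  [t*exp(4*t), -3*t*exp(4*t) + exp(4*t), -t*exp(4*t)]
  [-t^2*exp(4*t)/2, 3*t^2*exp(4*t)/2 - t*exp(4*t), t^2*exp(4*t)/2 + exp(4*t)]

Strategy: write A = P · J · P⁻¹ where J is a Jordan canonical form, so e^{tA} = P · e^{tJ} · P⁻¹, and e^{tJ} can be computed block-by-block.

A has Jordan form
J =
  [4, 1, 0]
  [0, 4, 1]
  [0, 0, 4]
(up to reordering of blocks).

Per-block formulas:
  For a 3×3 Jordan block J_3(4): exp(t · J_3(4)) = e^(4t)·(I + t·N + (t^2/2)·N^2), where N is the 3×3 nilpotent shift.

After assembling e^{tJ} and conjugating by P, we get:

e^{tA} =
  [-t^2*exp(4*t)/2 + 3*t*exp(4*t) + exp(4*t), 3*t^2*exp(4*t)/2 - 10*t*exp(4*t), t^2*exp(4*t)/2 - 3*t*exp(4*t)]
  [t*exp(4*t), -3*t*exp(4*t) + exp(4*t), -t*exp(4*t)]
  [-t^2*exp(4*t)/2, 3*t^2*exp(4*t)/2 - t*exp(4*t), t^2*exp(4*t)/2 + exp(4*t)]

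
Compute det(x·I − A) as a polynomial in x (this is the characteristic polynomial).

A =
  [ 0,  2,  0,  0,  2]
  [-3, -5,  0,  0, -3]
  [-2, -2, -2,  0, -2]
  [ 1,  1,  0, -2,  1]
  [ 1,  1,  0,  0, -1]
x^5 + 10*x^4 + 40*x^3 + 80*x^2 + 80*x + 32

Expanding det(x·I − A) (e.g. by cofactor expansion or by noting that A is similar to its Jordan form J, which has the same characteristic polynomial as A) gives
  χ_A(x) = x^5 + 10*x^4 + 40*x^3 + 80*x^2 + 80*x + 32
which factors as (x + 2)^5. The eigenvalues (with algebraic multiplicities) are λ = -2 with multiplicity 5.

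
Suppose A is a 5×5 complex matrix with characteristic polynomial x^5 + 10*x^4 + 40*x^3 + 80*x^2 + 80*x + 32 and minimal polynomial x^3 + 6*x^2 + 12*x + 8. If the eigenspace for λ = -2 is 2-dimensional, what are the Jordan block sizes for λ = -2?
Block sizes for λ = -2: [3, 2]

Step 1 — from the characteristic polynomial, algebraic multiplicity of λ = -2 is 5. From dim ker(A − (-2)·I) = 2, there are exactly 2 Jordan blocks for λ = -2.
Step 2 — from the minimal polynomial, the factor (x + 2)^3 tells us the largest block for λ = -2 has size 3.
Step 3 — with total size 5, 2 blocks, and largest block 3, the block sizes (in nonincreasing order) are [3, 2].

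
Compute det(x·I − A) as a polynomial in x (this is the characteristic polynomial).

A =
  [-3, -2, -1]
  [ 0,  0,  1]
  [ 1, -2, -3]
x^3 + 6*x^2 + 12*x + 8

Expanding det(x·I − A) (e.g. by cofactor expansion or by noting that A is similar to its Jordan form J, which has the same characteristic polynomial as A) gives
  χ_A(x) = x^3 + 6*x^2 + 12*x + 8
which factors as (x + 2)^3. The eigenvalues (with algebraic multiplicities) are λ = -2 with multiplicity 3.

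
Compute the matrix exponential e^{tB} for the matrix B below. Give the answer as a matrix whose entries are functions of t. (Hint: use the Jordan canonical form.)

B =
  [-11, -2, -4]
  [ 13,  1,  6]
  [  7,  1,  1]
e^{tB} =
  [5*t^2*exp(-3*t) - 8*t*exp(-3*t) + exp(-3*t), 2*t^2*exp(-3*t) - 2*t*exp(-3*t), 2*t^2*exp(-3*t) - 4*t*exp(-3*t)]
  [-5*t^2*exp(-3*t) + 13*t*exp(-3*t), -2*t^2*exp(-3*t) + 4*t*exp(-3*t) + exp(-3*t), -2*t^2*exp(-3*t) + 6*t*exp(-3*t)]
  [-15*t^2*exp(-3*t)/2 + 7*t*exp(-3*t), -3*t^2*exp(-3*t) + t*exp(-3*t), -3*t^2*exp(-3*t) + 4*t*exp(-3*t) + exp(-3*t)]

Strategy: write B = P · J · P⁻¹ where J is a Jordan canonical form, so e^{tB} = P · e^{tJ} · P⁻¹, and e^{tJ} can be computed block-by-block.

B has Jordan form
J =
  [-3,  1,  0]
  [ 0, -3,  1]
  [ 0,  0, -3]
(up to reordering of blocks).

Per-block formulas:
  For a 3×3 Jordan block J_3(-3): exp(t · J_3(-3)) = e^(-3t)·(I + t·N + (t^2/2)·N^2), where N is the 3×3 nilpotent shift.

After assembling e^{tJ} and conjugating by P, we get:

e^{tB} =
  [5*t^2*exp(-3*t) - 8*t*exp(-3*t) + exp(-3*t), 2*t^2*exp(-3*t) - 2*t*exp(-3*t), 2*t^2*exp(-3*t) - 4*t*exp(-3*t)]
  [-5*t^2*exp(-3*t) + 13*t*exp(-3*t), -2*t^2*exp(-3*t) + 4*t*exp(-3*t) + exp(-3*t), -2*t^2*exp(-3*t) + 6*t*exp(-3*t)]
  [-15*t^2*exp(-3*t)/2 + 7*t*exp(-3*t), -3*t^2*exp(-3*t) + t*exp(-3*t), -3*t^2*exp(-3*t) + 4*t*exp(-3*t) + exp(-3*t)]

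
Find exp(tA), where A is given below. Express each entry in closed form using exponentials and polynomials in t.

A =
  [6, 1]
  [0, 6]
e^{tA} =
  [exp(6*t), t*exp(6*t)]
  [0, exp(6*t)]

Strategy: write A = P · J · P⁻¹ where J is a Jordan canonical form, so e^{tA} = P · e^{tJ} · P⁻¹, and e^{tJ} can be computed block-by-block.

A has Jordan form
J =
  [6, 1]
  [0, 6]
(up to reordering of blocks).

Per-block formulas:
  For a 2×2 Jordan block J_2(6): exp(t · J_2(6)) = e^(6t)·(I + t·N), where N is the 2×2 nilpotent shift.

After assembling e^{tJ} and conjugating by P, we get:

e^{tA} =
  [exp(6*t), t*exp(6*t)]
  [0, exp(6*t)]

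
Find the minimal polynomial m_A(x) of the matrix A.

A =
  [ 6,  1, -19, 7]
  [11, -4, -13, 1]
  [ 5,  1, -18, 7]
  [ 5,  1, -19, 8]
x^3 + 9*x^2 + 15*x - 25

The characteristic polynomial is χ_A(x) = (x - 1)^2*(x + 5)^2, so the eigenvalues are known. The minimal polynomial is
  m_A(x) = Π_λ (x − λ)^{k_λ}
where k_λ is the size of the *largest* Jordan block for λ (equivalently, the smallest k with (A − λI)^k v = 0 for every generalised eigenvector v of λ).

  λ = -5: largest Jordan block has size 2, contributing (x + 5)^2
  λ = 1: largest Jordan block has size 1, contributing (x − 1)

So m_A(x) = (x - 1)*(x + 5)^2 = x^3 + 9*x^2 + 15*x - 25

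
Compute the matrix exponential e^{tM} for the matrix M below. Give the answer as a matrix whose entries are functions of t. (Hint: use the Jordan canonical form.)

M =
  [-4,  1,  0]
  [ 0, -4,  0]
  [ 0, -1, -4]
e^{tM} =
  [exp(-4*t), t*exp(-4*t), 0]
  [0, exp(-4*t), 0]
  [0, -t*exp(-4*t), exp(-4*t)]

Strategy: write M = P · J · P⁻¹ where J is a Jordan canonical form, so e^{tM} = P · e^{tJ} · P⁻¹, and e^{tJ} can be computed block-by-block.

M has Jordan form
J =
  [-4,  1,  0]
  [ 0, -4,  0]
  [ 0,  0, -4]
(up to reordering of blocks).

Per-block formulas:
  For a 2×2 Jordan block J_2(-4): exp(t · J_2(-4)) = e^(-4t)·(I + t·N), where N is the 2×2 nilpotent shift.
  For a 1×1 block at λ = -4: exp(t · [-4]) = [e^(-4t)].

After assembling e^{tJ} and conjugating by P, we get:

e^{tM} =
  [exp(-4*t), t*exp(-4*t), 0]
  [0, exp(-4*t), 0]
  [0, -t*exp(-4*t), exp(-4*t)]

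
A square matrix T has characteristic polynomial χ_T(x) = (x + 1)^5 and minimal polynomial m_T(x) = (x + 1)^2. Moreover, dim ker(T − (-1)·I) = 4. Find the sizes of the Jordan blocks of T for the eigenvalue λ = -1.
Block sizes for λ = -1: [2, 1, 1, 1]

Step 1 — from the characteristic polynomial, algebraic multiplicity of λ = -1 is 5. From dim ker(T − (-1)·I) = 4, there are exactly 4 Jordan blocks for λ = -1.
Step 2 — from the minimal polynomial, the factor (x + 1)^2 tells us the largest block for λ = -1 has size 2.
Step 3 — with total size 5, 4 blocks, and largest block 2, the block sizes (in nonincreasing order) are [2, 1, 1, 1].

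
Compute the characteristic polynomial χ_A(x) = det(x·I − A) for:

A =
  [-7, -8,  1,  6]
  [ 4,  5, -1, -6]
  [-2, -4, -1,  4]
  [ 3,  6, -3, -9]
x^4 + 12*x^3 + 54*x^2 + 108*x + 81

Expanding det(x·I − A) (e.g. by cofactor expansion or by noting that A is similar to its Jordan form J, which has the same characteristic polynomial as A) gives
  χ_A(x) = x^4 + 12*x^3 + 54*x^2 + 108*x + 81
which factors as (x + 3)^4. The eigenvalues (with algebraic multiplicities) are λ = -3 with multiplicity 4.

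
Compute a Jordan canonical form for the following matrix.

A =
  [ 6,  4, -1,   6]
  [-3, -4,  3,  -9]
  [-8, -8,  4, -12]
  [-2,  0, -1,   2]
J_2(2) ⊕ J_2(2)

The characteristic polynomial is
  det(x·I − A) = x^4 - 8*x^3 + 24*x^2 - 32*x + 16 = (x - 2)^4

Eigenvalues and multiplicities (the geometric multiplicity of λ is n − rank(A − λI), which equals the number of Jordan blocks for λ):
  λ = 2: algebraic multiplicity = 4, geometric multiplicity = 2

Determining the block sizes for each eigenvalue:
  λ = 2: with am = 4 and gm = 2, the partition is not yet determined (e.g. several partitions of 4 into 2 parts exist). Let N = A − (2)·I. Computing rank(N^1) = 2, rank(N^2) = 0; the number of blocks of size ≥ j is rank(N^{j−1}) − rank(N^j), giving [2, 2]. So we have 2 block(s) of size 2 → block sizes [2, 2]

Assembling the blocks gives a Jordan form
J =
  [2, 1, 0, 0]
  [0, 2, 0, 0]
  [0, 0, 2, 1]
  [0, 0, 0, 2]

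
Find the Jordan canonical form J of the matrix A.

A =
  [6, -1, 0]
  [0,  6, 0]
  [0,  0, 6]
J_2(6) ⊕ J_1(6)

The characteristic polynomial is
  det(x·I − A) = x^3 - 18*x^2 + 108*x - 216 = (x - 6)^3

Eigenvalues and multiplicities (the geometric multiplicity of λ is n − rank(A − λI), which equals the number of Jordan blocks for λ):
  λ = 6: algebraic multiplicity = 3, geometric multiplicity = 2

Determining the block sizes for each eigenvalue:
  λ = 6: 2 blocks summing to 3 forces exactly one block of size 2 and the rest size 1 → block sizes [2, 1]

Assembling the blocks gives a Jordan form
J =
  [6, 1, 0]
  [0, 6, 0]
  [0, 0, 6]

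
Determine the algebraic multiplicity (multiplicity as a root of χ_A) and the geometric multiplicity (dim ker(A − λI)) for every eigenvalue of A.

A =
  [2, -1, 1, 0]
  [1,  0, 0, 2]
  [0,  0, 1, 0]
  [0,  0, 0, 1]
λ = 1: alg = 4, geom = 2

Step 1 — factor the characteristic polynomial to read off the algebraic multiplicities:
  χ_A(x) = (x - 1)^4

Step 2 — compute geometric multiplicities via the rank-nullity identity g(λ) = n − rank(A − λI):
  rank(A − (1)·I) = 2, so dim ker(A − (1)·I) = n − 2 = 2

Summary:
  λ = 1: algebraic multiplicity = 4, geometric multiplicity = 2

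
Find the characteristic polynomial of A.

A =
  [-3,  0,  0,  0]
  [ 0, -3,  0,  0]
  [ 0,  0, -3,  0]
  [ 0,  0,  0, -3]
x^4 + 12*x^3 + 54*x^2 + 108*x + 81

Expanding det(x·I − A) (e.g. by cofactor expansion or by noting that A is similar to its Jordan form J, which has the same characteristic polynomial as A) gives
  χ_A(x) = x^4 + 12*x^3 + 54*x^2 + 108*x + 81
which factors as (x + 3)^4. The eigenvalues (with algebraic multiplicities) are λ = -3 with multiplicity 4.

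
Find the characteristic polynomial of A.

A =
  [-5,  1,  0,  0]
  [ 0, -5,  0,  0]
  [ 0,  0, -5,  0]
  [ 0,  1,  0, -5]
x^4 + 20*x^3 + 150*x^2 + 500*x + 625

Expanding det(x·I − A) (e.g. by cofactor expansion or by noting that A is similar to its Jordan form J, which has the same characteristic polynomial as A) gives
  χ_A(x) = x^4 + 20*x^3 + 150*x^2 + 500*x + 625
which factors as (x + 5)^4. The eigenvalues (with algebraic multiplicities) are λ = -5 with multiplicity 4.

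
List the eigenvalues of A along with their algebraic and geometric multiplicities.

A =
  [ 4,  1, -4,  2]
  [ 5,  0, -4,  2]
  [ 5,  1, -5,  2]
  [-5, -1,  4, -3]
λ = -1: alg = 4, geom = 3

Step 1 — factor the characteristic polynomial to read off the algebraic multiplicities:
  χ_A(x) = (x + 1)^4

Step 2 — compute geometric multiplicities via the rank-nullity identity g(λ) = n − rank(A − λI):
  rank(A − (-1)·I) = 1, so dim ker(A − (-1)·I) = n − 1 = 3

Summary:
  λ = -1: algebraic multiplicity = 4, geometric multiplicity = 3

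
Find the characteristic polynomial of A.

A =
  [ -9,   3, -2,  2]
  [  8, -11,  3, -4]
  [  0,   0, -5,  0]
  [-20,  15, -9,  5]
x^4 + 20*x^3 + 150*x^2 + 500*x + 625

Expanding det(x·I − A) (e.g. by cofactor expansion or by noting that A is similar to its Jordan form J, which has the same characteristic polynomial as A) gives
  χ_A(x) = x^4 + 20*x^3 + 150*x^2 + 500*x + 625
which factors as (x + 5)^4. The eigenvalues (with algebraic multiplicities) are λ = -5 with multiplicity 4.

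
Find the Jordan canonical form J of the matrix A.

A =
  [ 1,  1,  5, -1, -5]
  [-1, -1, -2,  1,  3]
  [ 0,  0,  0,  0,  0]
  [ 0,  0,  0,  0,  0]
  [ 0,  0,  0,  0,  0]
J_3(0) ⊕ J_1(0) ⊕ J_1(0)

The characteristic polynomial is
  det(x·I − A) = x^5

Eigenvalues and multiplicities (the geometric multiplicity of λ is n − rank(A − λI), which equals the number of Jordan blocks for λ):
  λ = 0: algebraic multiplicity = 5, geometric multiplicity = 3

Determining the block sizes for each eigenvalue:
  λ = 0: with am = 5 and gm = 3, the partition is not yet determined (e.g. several partitions of 5 into 3 parts exist). Let N = A − (0)·I. Computing rank(N^1) = 2, rank(N^2) = 1, rank(N^3) = 0; the number of blocks of size ≥ j is rank(N^{j−1}) − rank(N^j), giving [3, 1, 1]. So we have 1 block(s) of size 3, 2 block(s) of size 1 → block sizes [3, 1, 1]

Assembling the blocks gives a Jordan form
J =
  [0, 1, 0, 0, 0]
  [0, 0, 1, 0, 0]
  [0, 0, 0, 0, 0]
  [0, 0, 0, 0, 0]
  [0, 0, 0, 0, 0]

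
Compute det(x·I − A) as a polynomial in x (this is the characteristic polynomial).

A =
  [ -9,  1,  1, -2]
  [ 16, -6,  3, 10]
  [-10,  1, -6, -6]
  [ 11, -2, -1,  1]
x^4 + 20*x^3 + 150*x^2 + 500*x + 625

Expanding det(x·I − A) (e.g. by cofactor expansion or by noting that A is similar to its Jordan form J, which has the same characteristic polynomial as A) gives
  χ_A(x) = x^4 + 20*x^3 + 150*x^2 + 500*x + 625
which factors as (x + 5)^4. The eigenvalues (with algebraic multiplicities) are λ = -5 with multiplicity 4.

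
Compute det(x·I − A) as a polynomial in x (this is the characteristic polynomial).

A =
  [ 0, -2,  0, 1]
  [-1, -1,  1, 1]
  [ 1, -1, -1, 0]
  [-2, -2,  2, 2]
x^4

Expanding det(x·I − A) (e.g. by cofactor expansion or by noting that A is similar to its Jordan form J, which has the same characteristic polynomial as A) gives
  χ_A(x) = x^4
which factors as x^4. The eigenvalues (with algebraic multiplicities) are λ = 0 with multiplicity 4.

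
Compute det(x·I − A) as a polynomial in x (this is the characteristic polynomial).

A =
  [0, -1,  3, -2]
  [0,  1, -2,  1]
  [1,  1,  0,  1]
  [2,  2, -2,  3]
x^4 - 4*x^3 + 6*x^2 - 4*x + 1

Expanding det(x·I − A) (e.g. by cofactor expansion or by noting that A is similar to its Jordan form J, which has the same characteristic polynomial as A) gives
  χ_A(x) = x^4 - 4*x^3 + 6*x^2 - 4*x + 1
which factors as (x - 1)^4. The eigenvalues (with algebraic multiplicities) are λ = 1 with multiplicity 4.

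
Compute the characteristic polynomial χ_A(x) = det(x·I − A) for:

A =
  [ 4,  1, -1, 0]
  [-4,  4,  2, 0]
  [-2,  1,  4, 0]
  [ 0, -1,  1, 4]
x^4 - 16*x^3 + 96*x^2 - 256*x + 256

Expanding det(x·I − A) (e.g. by cofactor expansion or by noting that A is similar to its Jordan form J, which has the same characteristic polynomial as A) gives
  χ_A(x) = x^4 - 16*x^3 + 96*x^2 - 256*x + 256
which factors as (x - 4)^4. The eigenvalues (with algebraic multiplicities) are λ = 4 with multiplicity 4.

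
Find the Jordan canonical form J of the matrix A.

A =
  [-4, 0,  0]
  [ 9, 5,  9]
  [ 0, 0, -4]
J_1(-4) ⊕ J_1(-4) ⊕ J_1(5)

The characteristic polynomial is
  det(x·I − A) = x^3 + 3*x^2 - 24*x - 80 = (x - 5)*(x + 4)^2

Eigenvalues and multiplicities (the geometric multiplicity of λ is n − rank(A − λI), which equals the number of Jordan blocks for λ):
  λ = -4: algebraic multiplicity = 2, geometric multiplicity = 2
  λ = 5: algebraic multiplicity = 1, geometric multiplicity = 1

Determining the block sizes for each eigenvalue:
  λ = -4: gm = am = 2, so every block has size 1 → block sizes [1, 1]
  λ = 5: one block (gm = 1), so the single block has size am = 1 → block sizes [1]

Assembling the blocks gives a Jordan form
J =
  [-4,  0, 0]
  [ 0, -4, 0]
  [ 0,  0, 5]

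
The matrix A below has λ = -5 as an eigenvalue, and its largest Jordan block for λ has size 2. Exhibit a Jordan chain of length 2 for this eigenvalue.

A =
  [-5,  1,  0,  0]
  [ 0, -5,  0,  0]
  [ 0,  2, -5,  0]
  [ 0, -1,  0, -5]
A Jordan chain for λ = -5 of length 2:
v_1 = (1, 0, 2, -1)ᵀ
v_2 = (0, 1, 0, 0)ᵀ

Let N = A − (-5)·I. We want v_2 with N^2 v_2 = 0 but N^1 v_2 ≠ 0; then v_{j-1} := N · v_j for j = 2, …, 2.

Pick v_2 = (0, 1, 0, 0)ᵀ.
Then v_1 = N · v_2 = (1, 0, 2, -1)ᵀ.

Sanity check: (A − (-5)·I) v_1 = (0, 0, 0, 0)ᵀ = 0. ✓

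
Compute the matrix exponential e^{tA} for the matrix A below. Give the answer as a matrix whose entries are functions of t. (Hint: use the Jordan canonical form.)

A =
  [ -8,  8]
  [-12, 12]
e^{tA} =
  [3 - 2*exp(4*t), 2*exp(4*t) - 2]
  [3 - 3*exp(4*t), 3*exp(4*t) - 2]

Strategy: write A = P · J · P⁻¹ where J is a Jordan canonical form, so e^{tA} = P · e^{tJ} · P⁻¹, and e^{tJ} can be computed block-by-block.

A has Jordan form
J =
  [0, 0]
  [0, 4]
(up to reordering of blocks).

Per-block formulas:
  For a 1×1 block at λ = 0: exp(t · [0]) = [e^(0t)].
  For a 1×1 block at λ = 4: exp(t · [4]) = [e^(4t)].

After assembling e^{tJ} and conjugating by P, we get:

e^{tA} =
  [3 - 2*exp(4*t), 2*exp(4*t) - 2]
  [3 - 3*exp(4*t), 3*exp(4*t) - 2]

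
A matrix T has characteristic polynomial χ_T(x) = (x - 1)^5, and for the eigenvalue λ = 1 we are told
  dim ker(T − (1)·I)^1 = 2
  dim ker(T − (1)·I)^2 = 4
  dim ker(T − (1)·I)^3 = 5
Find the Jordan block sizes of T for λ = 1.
Block sizes for λ = 1: [3, 2]

From the dimensions of kernels of powers, the number of Jordan blocks of size at least j is d_j − d_{j−1} where d_j = dim ker(N^j) (with d_0 = 0). Computing the differences gives [2, 2, 1].
The number of blocks of size exactly k is (#blocks of size ≥ k) − (#blocks of size ≥ k + 1), so the partition is: 1 block(s) of size 2, 1 block(s) of size 3.
In nonincreasing order the block sizes are [3, 2].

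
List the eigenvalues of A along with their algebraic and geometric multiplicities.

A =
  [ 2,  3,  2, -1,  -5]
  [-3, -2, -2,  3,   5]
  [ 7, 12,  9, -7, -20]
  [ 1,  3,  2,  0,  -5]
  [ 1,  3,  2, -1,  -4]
λ = 1: alg = 5, geom = 3

Step 1 — factor the characteristic polynomial to read off the algebraic multiplicities:
  χ_A(x) = (x - 1)^5

Step 2 — compute geometric multiplicities via the rank-nullity identity g(λ) = n − rank(A − λI):
  rank(A − (1)·I) = 2, so dim ker(A − (1)·I) = n − 2 = 3

Summary:
  λ = 1: algebraic multiplicity = 5, geometric multiplicity = 3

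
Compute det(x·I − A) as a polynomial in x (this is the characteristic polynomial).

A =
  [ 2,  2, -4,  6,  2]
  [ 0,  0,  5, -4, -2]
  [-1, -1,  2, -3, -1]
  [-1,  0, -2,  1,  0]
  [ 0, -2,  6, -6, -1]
x^5 - 4*x^4 + 6*x^3 - 4*x^2 + x

Expanding det(x·I − A) (e.g. by cofactor expansion or by noting that A is similar to its Jordan form J, which has the same characteristic polynomial as A) gives
  χ_A(x) = x^5 - 4*x^4 + 6*x^3 - 4*x^2 + x
which factors as x*(x - 1)^4. The eigenvalues (with algebraic multiplicities) are λ = 0 with multiplicity 1, λ = 1 with multiplicity 4.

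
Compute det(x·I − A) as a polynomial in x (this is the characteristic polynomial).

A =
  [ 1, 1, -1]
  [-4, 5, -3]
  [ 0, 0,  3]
x^3 - 9*x^2 + 27*x - 27

Expanding det(x·I − A) (e.g. by cofactor expansion or by noting that A is similar to its Jordan form J, which has the same characteristic polynomial as A) gives
  χ_A(x) = x^3 - 9*x^2 + 27*x - 27
which factors as (x - 3)^3. The eigenvalues (with algebraic multiplicities) are λ = 3 with multiplicity 3.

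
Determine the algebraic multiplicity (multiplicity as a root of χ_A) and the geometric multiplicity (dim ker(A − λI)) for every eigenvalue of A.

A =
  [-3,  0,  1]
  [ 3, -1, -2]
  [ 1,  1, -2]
λ = -2: alg = 3, geom = 1

Step 1 — factor the characteristic polynomial to read off the algebraic multiplicities:
  χ_A(x) = (x + 2)^3

Step 2 — compute geometric multiplicities via the rank-nullity identity g(λ) = n − rank(A − λI):
  rank(A − (-2)·I) = 2, so dim ker(A − (-2)·I) = n − 2 = 1

Summary:
  λ = -2: algebraic multiplicity = 3, geometric multiplicity = 1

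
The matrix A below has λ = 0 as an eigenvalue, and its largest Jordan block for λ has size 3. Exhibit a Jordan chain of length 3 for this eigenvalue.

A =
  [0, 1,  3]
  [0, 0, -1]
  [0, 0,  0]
A Jordan chain for λ = 0 of length 3:
v_1 = (-1, 0, 0)ᵀ
v_2 = (3, -1, 0)ᵀ
v_3 = (0, 0, 1)ᵀ

Let N = A − (0)·I. We want v_3 with N^3 v_3 = 0 but N^2 v_3 ≠ 0; then v_{j-1} := N · v_j for j = 3, …, 2.

Pick v_3 = (0, 0, 1)ᵀ.
Then v_2 = N · v_3 = (3, -1, 0)ᵀ.
Then v_1 = N · v_2 = (-1, 0, 0)ᵀ.

Sanity check: (A − (0)·I) v_1 = (0, 0, 0)ᵀ = 0. ✓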